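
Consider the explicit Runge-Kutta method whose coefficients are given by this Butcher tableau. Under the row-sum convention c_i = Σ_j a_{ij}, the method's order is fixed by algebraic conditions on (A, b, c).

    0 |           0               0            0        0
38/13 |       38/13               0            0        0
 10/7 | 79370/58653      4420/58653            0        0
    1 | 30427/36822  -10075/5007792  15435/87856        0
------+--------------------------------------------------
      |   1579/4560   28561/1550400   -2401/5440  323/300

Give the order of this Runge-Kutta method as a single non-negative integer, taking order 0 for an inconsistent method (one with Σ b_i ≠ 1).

b = (1579/4560, 28561/1550400, -2401/5440, 323/300)
c = (0, 38/13, 10/7, 1)
Ac = (0, 0, 680/3087, 25/102)
Σ b_i: 1579/4560·1 + 28561/1550400·1 + (-2401/5440)·1 + 323/300·1 = 1 ✓
b·c: 28561/1550400·38/13 + (-2401/5440)·10/7 + 323/300·1 = 1/2 ✓
b·c²: 28561/1550400·1444/169 + (-2401/5440)·100/49 + 323/300·1 = 1/3 ✓
b·Ac: (-2401/5440)·680/3087 + 323/300·25/102 = 1/6 ✓
b·c³: 28561/1550400·54872/2197 + (-2401/5440)·1000/343 + 323/300·1 = 1/4 ✓
b·(c∘Ac): (-2401/5440)·6800/21609 + 323/300·25/102 = 1/8 ✓
b·Ac²: (-2401/5440)·25840/40131 + 323/300·4300/12597 = 1/12 ✓
b·A²c: 323/300·25/646 = 1/24 ✓; 4 stages ⇒ order 4.

4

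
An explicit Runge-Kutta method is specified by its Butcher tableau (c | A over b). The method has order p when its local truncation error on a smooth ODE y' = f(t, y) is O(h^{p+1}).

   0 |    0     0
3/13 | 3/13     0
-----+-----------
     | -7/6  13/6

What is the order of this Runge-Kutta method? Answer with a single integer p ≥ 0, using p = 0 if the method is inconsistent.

2

b = (-7/6, 13/6)
c = (0, 3/13)
Σ b_i: (-7/6)·1 + 13/6·1 = 1 ✓
b·c: 13/6·3/13 = 1/2 ✓; 2 stages ⇒ order 2.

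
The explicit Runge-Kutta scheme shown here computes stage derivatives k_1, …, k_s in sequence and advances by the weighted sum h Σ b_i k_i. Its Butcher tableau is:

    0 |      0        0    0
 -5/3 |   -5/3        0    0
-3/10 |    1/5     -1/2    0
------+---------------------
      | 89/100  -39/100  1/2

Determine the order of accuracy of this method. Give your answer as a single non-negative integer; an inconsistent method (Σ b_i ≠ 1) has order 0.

2

b = (89/100, -39/100, 1/2)
c = (0, -5/3, -3/10)
Ac = (0, 0, 5/6)
Σ b_i: 89/100·1 + (-39/100)·1 + 1/2·1 = 1 ✓
b·c: (-39/100)·(-5/3) + 1/2·(-3/10) = 1/2 ✓
b·c²: (-39/100)·25/9 + 1/2·9/100 = -623/600 ≠ 1/3 ⇒ order 2.
b·Ac: 1/2·5/6 = 5/12 ≠ 1/6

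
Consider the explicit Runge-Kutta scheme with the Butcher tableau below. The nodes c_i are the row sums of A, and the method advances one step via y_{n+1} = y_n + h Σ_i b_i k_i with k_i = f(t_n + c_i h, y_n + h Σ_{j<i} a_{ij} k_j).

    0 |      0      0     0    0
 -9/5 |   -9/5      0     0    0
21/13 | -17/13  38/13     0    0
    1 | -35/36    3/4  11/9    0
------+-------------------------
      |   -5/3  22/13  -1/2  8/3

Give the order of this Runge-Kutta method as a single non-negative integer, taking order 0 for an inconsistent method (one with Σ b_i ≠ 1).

b = (-5/3, 22/13, -1/2, 8/3)
c = (0, -9/5, 21/13, 1)
Ac = (0, 0, -342/65, 487/780)
Σ b_i: (-5/3)·1 + 22/13·1 + (-1/2)·1 + 8/3·1 = 57/26 ≠ 1 ⇒ order 0.

0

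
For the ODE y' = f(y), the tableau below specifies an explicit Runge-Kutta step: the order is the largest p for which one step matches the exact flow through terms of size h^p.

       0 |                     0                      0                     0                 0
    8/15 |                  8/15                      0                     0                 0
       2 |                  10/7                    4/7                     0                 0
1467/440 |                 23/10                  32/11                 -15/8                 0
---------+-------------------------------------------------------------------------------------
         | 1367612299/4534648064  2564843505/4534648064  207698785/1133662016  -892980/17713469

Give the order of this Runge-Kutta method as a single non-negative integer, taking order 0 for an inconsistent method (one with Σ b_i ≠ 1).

3

b = (1367612299/4534648064, 2564843505/4534648064, 207698785/1133662016, -892980/17713469)
c = (0, 8/15, 2, 1467/440)
Ac = (0, 0, 32/105, -1451/660)
Σ b_i: 1367612299/4534648064·1 + 2564843505/4534648064·1 + 207698785/1133662016·1 + (-892980/17713469)·1 = 1 ✓
b·c: 2564843505/4534648064·8/15 + 207698785/1133662016·2 + (-892980/17713469)·1467/440 = 1/2 ✓
b·c²: 2564843505/4534648064·64/225 + 207698785/1133662016·4 + (-892980/17713469)·2152089/193600 = 1/3 ✓
b·Ac: 207698785/1133662016·32/105 + (-892980/17713469)·(-1451/660) = 1/6 ✓
b·c³: 2564843505/4534648064·512/3375 + 207698785/1133662016·8 + (-892980/17713469)·3157114563/85184000 = -1778398957051/5611626979200 ≠ 1/4 ⇒ order 3.
b·(c∘Ac): 207698785/1133662016·64/105 + (-892980/17713469)·(-709539/96800) = 1022829713/2125616280 ≠ 1/8
b·Ac²: 207698785/1133662016·256/1575 + (-892980/17713469)·(-33029/4950) = 291866426/797106105 ≠ 1/12
b·A²c: (-892980/17713469)·(-4/7) = 3571920/123994283 ≠ 1/24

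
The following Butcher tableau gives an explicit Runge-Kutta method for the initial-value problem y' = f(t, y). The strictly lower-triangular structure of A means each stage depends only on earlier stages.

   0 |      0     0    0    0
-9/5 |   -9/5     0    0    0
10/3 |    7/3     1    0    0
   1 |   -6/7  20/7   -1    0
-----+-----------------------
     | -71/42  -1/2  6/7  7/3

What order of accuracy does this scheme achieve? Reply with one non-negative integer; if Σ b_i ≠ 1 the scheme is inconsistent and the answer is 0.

1

b = (-71/42, -1/2, 6/7, 7/3)
c = (0, -9/5, 10/3, 1)
Ac = (0, 0, -9/5, -178/21)
Σ b_i: (-71/42)·1 + (-1/2)·1 + 6/7·1 + 7/3·1 = 1 ✓
b·c: (-1/2)·(-9/5) + 6/7·10/3 + 7/3·1 = 1279/210 ≠ 1/2 ⇒ order 1.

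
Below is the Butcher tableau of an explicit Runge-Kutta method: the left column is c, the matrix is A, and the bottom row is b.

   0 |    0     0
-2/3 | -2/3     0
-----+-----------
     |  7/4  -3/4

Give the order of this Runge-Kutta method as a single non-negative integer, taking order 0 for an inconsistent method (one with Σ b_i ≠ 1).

b = (7/4, -3/4)
c = (0, -2/3)
Σ b_i: 7/4·1 + (-3/4)·1 = 1 ✓
b·c: (-3/4)·(-2/3) = 1/2 ✓; 2 stages ⇒ order 2.

2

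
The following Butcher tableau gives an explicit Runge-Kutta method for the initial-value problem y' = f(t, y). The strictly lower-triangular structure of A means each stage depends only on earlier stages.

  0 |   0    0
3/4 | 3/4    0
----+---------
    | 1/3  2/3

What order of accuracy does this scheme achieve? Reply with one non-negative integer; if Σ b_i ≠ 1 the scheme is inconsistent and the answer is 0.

b = (1/3, 2/3)
c = (0, 3/4)
Σ b_i: 1/3·1 + 2/3·1 = 1 ✓
b·c: 2/3·3/4 = 1/2 ✓; 2 stages ⇒ order 2.

2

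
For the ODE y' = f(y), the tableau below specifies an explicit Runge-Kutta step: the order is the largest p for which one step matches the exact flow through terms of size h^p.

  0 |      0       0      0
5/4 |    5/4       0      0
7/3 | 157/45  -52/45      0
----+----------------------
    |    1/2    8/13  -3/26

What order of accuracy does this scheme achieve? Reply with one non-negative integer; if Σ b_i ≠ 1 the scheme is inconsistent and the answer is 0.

b = (1/2, 8/13, -3/26)
c = (0, 5/4, 7/3)
Ac = (0, 0, -13/9)
Σ b_i: 1/2·1 + 8/13·1 + (-3/26)·1 = 1 ✓
b·c: 8/13·5/4 + (-3/26)·7/3 = 1/2 ✓
b·c²: 8/13·25/16 + (-3/26)·49/9 = 1/3 ✓
b·Ac: (-3/26)·(-13/9) = 1/6 ✓; 3 stages ⇒ order 3.

3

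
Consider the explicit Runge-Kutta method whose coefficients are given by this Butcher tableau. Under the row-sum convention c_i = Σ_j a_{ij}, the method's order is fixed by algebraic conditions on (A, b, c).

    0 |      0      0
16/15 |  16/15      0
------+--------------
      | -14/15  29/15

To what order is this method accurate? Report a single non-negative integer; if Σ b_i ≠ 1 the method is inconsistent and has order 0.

1

b = (-14/15, 29/15)
c = (0, 16/15)
Σ b_i: (-14/15)·1 + 29/15·1 = 1 ✓
b·c: 29/15·16/15 = 464/225 ≠ 1/2 ⇒ order 1.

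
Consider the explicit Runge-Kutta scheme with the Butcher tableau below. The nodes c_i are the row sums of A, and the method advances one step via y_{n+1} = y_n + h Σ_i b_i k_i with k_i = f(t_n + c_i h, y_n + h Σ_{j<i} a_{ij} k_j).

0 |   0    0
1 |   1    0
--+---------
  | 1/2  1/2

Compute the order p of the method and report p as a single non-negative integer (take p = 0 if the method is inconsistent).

2

b = (1/2, 1/2)
c = (0, 1)
Σ b_i: 1/2·1 + 1/2·1 = 1 ✓
b·c: 1/2·1 = 1/2 ✓; 2 stages ⇒ order 2.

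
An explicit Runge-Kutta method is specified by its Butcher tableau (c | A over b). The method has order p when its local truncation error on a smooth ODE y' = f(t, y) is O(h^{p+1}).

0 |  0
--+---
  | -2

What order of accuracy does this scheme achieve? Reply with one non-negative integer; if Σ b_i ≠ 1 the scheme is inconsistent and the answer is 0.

0

b = (-2)
c = (0)
Σ b_i: (-2)·1 = -2 ≠ 1 ⇒ order 0.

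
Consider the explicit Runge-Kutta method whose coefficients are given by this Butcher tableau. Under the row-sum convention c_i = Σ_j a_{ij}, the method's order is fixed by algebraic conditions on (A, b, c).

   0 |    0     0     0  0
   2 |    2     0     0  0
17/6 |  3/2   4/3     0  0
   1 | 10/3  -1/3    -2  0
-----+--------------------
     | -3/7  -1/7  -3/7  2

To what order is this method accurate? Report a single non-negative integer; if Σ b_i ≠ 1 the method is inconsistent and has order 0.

b = (-3/7, -1/7, -3/7, 2)
c = (0, 2, 17/6, 1)
Ac = (0, 0, 8/3, -19/3)
Σ b_i: (-3/7)·1 + (-1/7)·1 + (-3/7)·1 + 2·1 = 1 ✓
b·c: (-1/7)·2 + (-3/7)·17/6 + 2·1 = 1/2 ✓
b·c²: (-1/7)·4 + (-3/7)·289/36 + 2·1 = -169/84 ≠ 1/3 ⇒ order 2.
b·Ac: (-3/7)·8/3 + 2·(-19/3) = -290/21 ≠ 1/6

2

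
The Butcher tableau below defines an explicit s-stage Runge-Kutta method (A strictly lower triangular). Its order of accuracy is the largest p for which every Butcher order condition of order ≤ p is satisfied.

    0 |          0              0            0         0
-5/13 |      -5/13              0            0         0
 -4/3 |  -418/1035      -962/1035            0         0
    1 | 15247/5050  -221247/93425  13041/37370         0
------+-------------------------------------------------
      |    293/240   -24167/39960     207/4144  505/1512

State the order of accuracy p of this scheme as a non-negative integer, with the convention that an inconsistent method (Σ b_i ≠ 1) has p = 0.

4

b = (293/240, -24167/39960, 207/4144, 505/1512)
c = (0, -5/13, -4/3, 1)
Ac = (0, 0, 74/207, 45/101)
Σ b_i: 293/240·1 + (-24167/39960)·1 + 207/4144·1 + 505/1512·1 = 1 ✓
b·c: (-24167/39960)·(-5/13) + 207/4144·(-4/3) + 505/1512·1 = 1/2 ✓
b·c²: (-24167/39960)·25/169 + 207/4144·16/9 + 505/1512·1 = 1/3 ✓
b·Ac: 207/4144·74/207 + 505/1512·45/101 = 1/6 ✓
b·c³: (-24167/39960)·(-125/2197) + 207/4144·(-64/27) + 505/1512·1 = 1/4 ✓
b·(c∘Ac): 207/4144·(-296/621) + 505/1512·45/101 = 1/8 ✓
b·Ac²: 207/4144·(-370/2691) + 505/1512·1773/6565 = 1/12 ✓
b·A²c: 505/1512·63/505 = 1/24 ✓; 4 stages ⇒ order 4.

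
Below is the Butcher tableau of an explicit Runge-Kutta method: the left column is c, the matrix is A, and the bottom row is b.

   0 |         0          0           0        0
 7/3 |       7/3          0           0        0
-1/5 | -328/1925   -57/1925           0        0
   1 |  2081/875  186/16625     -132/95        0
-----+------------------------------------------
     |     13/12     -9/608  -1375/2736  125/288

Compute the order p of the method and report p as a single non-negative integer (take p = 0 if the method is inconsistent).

b = (13/12, -9/608, -1375/2736, 125/288)
c = (0, 7/3, -1/5, 1)
Ac = (0, 0, -19/275, 38/125)
Σ b_i: 13/12·1 + (-9/608)·1 + (-1375/2736)·1 + 125/288·1 = 1 ✓
b·c: (-9/608)·7/3 + (-1375/2736)·(-1/5) + 125/288·1 = 1/2 ✓
b·c²: (-9/608)·49/9 + (-1375/2736)·1/25 + 125/288·1 = 1/3 ✓
b·Ac: (-1375/2736)·(-19/275) + 125/288·38/125 = 1/6 ✓
b·c³: (-9/608)·343/27 + (-1375/2736)·(-1/125) + 125/288·1 = 1/4 ✓
b·(c∘Ac): (-1375/2736)·19/1375 + 125/288·38/125 = 1/8 ✓
b·Ac²: (-1375/2736)·(-133/825) + 125/288·2/375 = 1/12 ✓
b·A²c: 125/288·12/125 = 1/24 ✓; 4 stages ⇒ order 4.

4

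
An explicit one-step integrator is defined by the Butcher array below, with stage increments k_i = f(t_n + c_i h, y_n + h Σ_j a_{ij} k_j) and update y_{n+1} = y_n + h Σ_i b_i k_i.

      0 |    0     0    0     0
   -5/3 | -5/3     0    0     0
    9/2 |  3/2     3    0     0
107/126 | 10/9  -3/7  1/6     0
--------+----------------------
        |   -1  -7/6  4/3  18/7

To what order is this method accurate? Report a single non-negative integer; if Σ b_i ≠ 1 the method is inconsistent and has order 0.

b = (-1, -7/6, 4/3, 18/7)
c = (0, -5/3, 9/2, 107/126)
Ac = (0, 0, -5, 41/28)
Σ b_i: (-1)·1 + (-7/6)·1 + 4/3·1 + 18/7·1 = 73/42 ≠ 1 ⇒ order 0.

0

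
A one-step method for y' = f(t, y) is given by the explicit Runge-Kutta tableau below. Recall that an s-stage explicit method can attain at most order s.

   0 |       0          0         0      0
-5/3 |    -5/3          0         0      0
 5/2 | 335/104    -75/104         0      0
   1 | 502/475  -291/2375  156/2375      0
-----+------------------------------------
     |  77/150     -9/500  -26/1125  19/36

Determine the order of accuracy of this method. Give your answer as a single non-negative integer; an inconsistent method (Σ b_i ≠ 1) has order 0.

b = (77/150, -9/500, -26/1125, 19/36)
c = (0, -5/3, 5/2, 1)
Ac = (0, 0, 125/104, 7/19)
Σ b_i: 77/150·1 + (-9/500)·1 + (-26/1125)·1 + 19/36·1 = 1 ✓
b·c: (-9/500)·(-5/3) + (-26/1125)·5/2 + 19/36·1 = 1/2 ✓
b·c²: (-9/500)·25/9 + (-26/1125)·25/4 + 19/36·1 = 1/3 ✓
b·Ac: (-26/1125)·125/104 + 19/36·7/19 = 1/6 ✓
b·c³: (-9/500)·(-125/27) + (-26/1125)·125/8 + 19/36·1 = 1/4 ✓
b·(c∘Ac): (-26/1125)·625/208 + 19/36·7/19 = 1/8 ✓
b·Ac²: (-26/1125)·(-625/312) + 19/36·4/57 = 1/12 ✓
b·A²c: 19/36·3/38 = 1/24 ✓; 4 stages ⇒ order 4.

4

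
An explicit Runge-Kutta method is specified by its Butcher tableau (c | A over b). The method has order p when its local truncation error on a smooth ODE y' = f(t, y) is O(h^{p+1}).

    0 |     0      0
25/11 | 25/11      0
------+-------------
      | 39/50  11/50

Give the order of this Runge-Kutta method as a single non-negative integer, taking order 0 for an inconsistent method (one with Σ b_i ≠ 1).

b = (39/50, 11/50)
c = (0, 25/11)
Σ b_i: 39/50·1 + 11/50·1 = 1 ✓
b·c: 11/50·25/11 = 1/2 ✓; 2 stages ⇒ order 2.

2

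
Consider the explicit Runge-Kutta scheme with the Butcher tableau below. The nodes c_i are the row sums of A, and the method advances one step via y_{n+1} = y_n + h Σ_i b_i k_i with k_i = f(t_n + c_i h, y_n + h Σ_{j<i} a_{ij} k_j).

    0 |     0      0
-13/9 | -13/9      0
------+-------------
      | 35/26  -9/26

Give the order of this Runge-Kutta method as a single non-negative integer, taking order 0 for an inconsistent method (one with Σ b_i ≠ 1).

2

b = (35/26, -9/26)
c = (0, -13/9)
Σ b_i: 35/26·1 + (-9/26)·1 = 1 ✓
b·c: (-9/26)·(-13/9) = 1/2 ✓; 2 stages ⇒ order 2.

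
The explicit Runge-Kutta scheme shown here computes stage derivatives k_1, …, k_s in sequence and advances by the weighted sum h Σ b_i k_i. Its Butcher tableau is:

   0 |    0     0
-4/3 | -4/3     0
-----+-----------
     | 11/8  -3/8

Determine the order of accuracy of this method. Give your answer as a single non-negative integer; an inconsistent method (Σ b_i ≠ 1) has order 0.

2

b = (11/8, -3/8)
c = (0, -4/3)
Σ b_i: 11/8·1 + (-3/8)·1 = 1 ✓
b·c: (-3/8)·(-4/3) = 1/2 ✓; 2 stages ⇒ order 2.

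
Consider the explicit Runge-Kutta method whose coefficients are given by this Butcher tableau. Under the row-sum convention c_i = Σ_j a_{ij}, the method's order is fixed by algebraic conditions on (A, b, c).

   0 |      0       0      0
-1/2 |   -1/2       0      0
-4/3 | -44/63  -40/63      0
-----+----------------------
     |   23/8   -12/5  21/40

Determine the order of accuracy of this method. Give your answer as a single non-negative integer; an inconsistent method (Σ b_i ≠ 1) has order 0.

b = (23/8, -12/5, 21/40)
c = (0, -1/2, -4/3)
Ac = (0, 0, 20/63)
Σ b_i: 23/8·1 + (-12/5)·1 + 21/40·1 = 1 ✓
b·c: (-12/5)·(-1/2) + 21/40·(-4/3) = 1/2 ✓
b·c²: (-12/5)·1/4 + 21/40·16/9 = 1/3 ✓
b·Ac: 21/40·20/63 = 1/6 ✓; 3 stages ⇒ order 3.

3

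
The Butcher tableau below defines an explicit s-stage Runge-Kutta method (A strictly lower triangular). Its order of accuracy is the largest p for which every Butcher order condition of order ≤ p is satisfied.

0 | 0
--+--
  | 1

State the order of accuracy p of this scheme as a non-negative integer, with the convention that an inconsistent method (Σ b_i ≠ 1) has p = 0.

b = (1)
c = (0)
Σ b_i: 1·1 = 1 ✓; 1 stage ⇒ order 1.

1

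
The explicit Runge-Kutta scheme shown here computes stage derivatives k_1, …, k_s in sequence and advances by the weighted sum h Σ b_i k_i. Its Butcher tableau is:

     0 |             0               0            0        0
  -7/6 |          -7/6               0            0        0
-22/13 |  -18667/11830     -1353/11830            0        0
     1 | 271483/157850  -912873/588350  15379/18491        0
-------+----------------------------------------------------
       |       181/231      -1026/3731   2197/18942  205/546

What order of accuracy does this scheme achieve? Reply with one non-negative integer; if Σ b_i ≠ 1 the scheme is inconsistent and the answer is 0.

4

b = (181/231, -1026/3731, 2197/18942, 205/546)
c = (0, -7/6, -22/13, 1)
Ac = (0, 0, 451/3380, 1651/4100)
Σ b_i: 181/231·1 + (-1026/3731)·1 + 2197/18942·1 + 205/546·1 = 1 ✓
b·c: (-1026/3731)·(-7/6) + 2197/18942·(-22/13) + 205/546·1 = 1/2 ✓
b·c²: (-1026/3731)·49/36 + 2197/18942·484/169 + 205/546·1 = 1/3 ✓
b·Ac: 2197/18942·451/3380 + 205/546·1651/4100 = 1/6 ✓
b·c³: (-1026/3731)·(-343/216) + 2197/18942·(-10648/2197) + 205/546·1 = 1/4 ✓
b·(c∘Ac): 2197/18942·(-4961/21970) + 205/546·1651/4100 = 1/8 ✓
b·Ac²: 2197/18942·(-3157/20280) + 205/546·6643/24600 = 1/12 ✓
b·A²c: 205/546·91/820 = 1/24 ✓; 4 stages ⇒ order 4.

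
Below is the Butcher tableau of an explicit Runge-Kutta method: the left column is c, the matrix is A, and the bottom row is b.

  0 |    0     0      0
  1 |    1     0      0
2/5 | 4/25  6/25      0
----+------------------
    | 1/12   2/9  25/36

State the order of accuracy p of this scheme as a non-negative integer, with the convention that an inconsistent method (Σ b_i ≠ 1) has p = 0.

b = (1/12, 2/9, 25/36)
c = (0, 1, 2/5)
Ac = (0, 0, 6/25)
Σ b_i: 1/12·1 + 2/9·1 + 25/36·1 = 1 ✓
b·c: 2/9·1 + 25/36·2/5 = 1/2 ✓
b·c²: 2/9·1 + 25/36·4/25 = 1/3 ✓
b·Ac: 25/36·6/25 = 1/6 ✓; 3 stages ⇒ order 3.

3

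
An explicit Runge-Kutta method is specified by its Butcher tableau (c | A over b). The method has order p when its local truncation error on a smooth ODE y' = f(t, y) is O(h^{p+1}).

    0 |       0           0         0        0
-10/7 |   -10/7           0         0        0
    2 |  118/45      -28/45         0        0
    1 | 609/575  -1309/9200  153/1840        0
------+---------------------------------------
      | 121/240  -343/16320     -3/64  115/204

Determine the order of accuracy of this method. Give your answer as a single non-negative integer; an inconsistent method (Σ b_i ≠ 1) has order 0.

b = (121/240, -343/16320, -3/64, 115/204)
c = (0, -10/7, 2, 1)
Ac = (0, 0, 8/9, 17/46)
Σ b_i: 121/240·1 + (-343/16320)·1 + (-3/64)·1 + 115/204·1 = 1 ✓
b·c: (-343/16320)·(-10/7) + (-3/64)·2 + 115/204·1 = 1/2 ✓
b·c²: (-343/16320)·100/49 + (-3/64)·4 + 115/204·1 = 1/3 ✓
b·Ac: (-3/64)·8/9 + 115/204·17/46 = 1/6 ✓
b·c³: (-343/16320)·(-1000/343) + (-3/64)·8 + 115/204·1 = 1/4 ✓
b·(c∘Ac): (-3/64)·16/9 + 115/204·17/46 = 1/8 ✓
b·Ac²: (-3/64)·(-80/63) + 115/204·34/805 = 1/12 ✓
b·A²c: 115/204·17/230 = 1/24 ✓; 4 stages ⇒ order 4.

4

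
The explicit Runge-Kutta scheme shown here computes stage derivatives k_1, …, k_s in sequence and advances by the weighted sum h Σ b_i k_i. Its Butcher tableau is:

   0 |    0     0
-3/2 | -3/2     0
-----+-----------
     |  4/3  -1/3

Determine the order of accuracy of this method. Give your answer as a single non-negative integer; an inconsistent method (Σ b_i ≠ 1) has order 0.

b = (4/3, -1/3)
c = (0, -3/2)
Σ b_i: 4/3·1 + (-1/3)·1 = 1 ✓
b·c: (-1/3)·(-3/2) = 1/2 ✓; 2 stages ⇒ order 2.

2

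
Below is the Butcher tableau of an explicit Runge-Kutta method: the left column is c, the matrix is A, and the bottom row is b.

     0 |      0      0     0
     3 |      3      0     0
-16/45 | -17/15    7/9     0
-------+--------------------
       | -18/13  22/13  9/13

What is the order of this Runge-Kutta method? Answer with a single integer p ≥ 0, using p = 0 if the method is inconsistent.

b = (-18/13, 22/13, 9/13)
c = (0, 3, -16/45)
Ac = (0, 0, 7/3)
Σ b_i: (-18/13)·1 + 22/13·1 + 9/13·1 = 1 ✓
b·c: 22/13·3 + 9/13·(-16/45) = 314/65 ≠ 1/2 ⇒ order 1.

1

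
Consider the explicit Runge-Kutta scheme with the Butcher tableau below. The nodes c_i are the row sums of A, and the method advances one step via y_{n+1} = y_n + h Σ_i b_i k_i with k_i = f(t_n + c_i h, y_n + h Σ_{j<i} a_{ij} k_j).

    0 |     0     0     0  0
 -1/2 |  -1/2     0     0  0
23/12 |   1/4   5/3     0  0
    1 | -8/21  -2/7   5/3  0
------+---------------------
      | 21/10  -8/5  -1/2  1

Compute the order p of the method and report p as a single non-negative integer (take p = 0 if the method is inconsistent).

b = (21/10, -8/5, -1/2, 1)
c = (0, -1/2, 23/12, 1)
Ac = (0, 0, -5/6, 841/252)
Σ b_i: 21/10·1 + (-8/5)·1 + (-1/2)·1 + 1·1 = 1 ✓
b·c: (-8/5)·(-1/2) + (-1/2)·23/12 + 1·1 = 101/120 ≠ 1/2 ⇒ order 1.

1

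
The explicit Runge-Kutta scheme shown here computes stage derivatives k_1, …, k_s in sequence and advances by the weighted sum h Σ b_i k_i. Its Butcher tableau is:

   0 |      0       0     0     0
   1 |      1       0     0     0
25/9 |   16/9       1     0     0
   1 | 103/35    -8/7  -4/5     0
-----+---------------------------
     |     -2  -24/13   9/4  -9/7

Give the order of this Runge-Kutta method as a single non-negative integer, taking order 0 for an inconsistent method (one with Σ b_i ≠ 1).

0

b = (-2, -24/13, 9/4, -9/7)
c = (0, 1, 25/9, 1)
Ac = (0, 0, 1, -212/63)
Σ b_i: (-2)·1 + (-24/13)·1 + 9/4·1 + (-9/7)·1 = -1049/364 ≠ 1 ⇒ order 0.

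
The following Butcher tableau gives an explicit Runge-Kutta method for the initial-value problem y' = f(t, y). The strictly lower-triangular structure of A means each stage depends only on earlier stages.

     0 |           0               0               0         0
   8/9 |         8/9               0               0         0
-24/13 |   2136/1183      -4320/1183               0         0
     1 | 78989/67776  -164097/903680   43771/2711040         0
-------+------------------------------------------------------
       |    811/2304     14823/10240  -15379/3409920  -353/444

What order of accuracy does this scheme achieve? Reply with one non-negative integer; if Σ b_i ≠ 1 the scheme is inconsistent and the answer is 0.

4

b = (811/2304, 14823/10240, -15379/3409920, -353/444)
c = (0, 8/9, -24/13, 1)
Ac = (0, 0, -3840/1183, -135/706)
Σ b_i: 811/2304·1 + 14823/10240·1 + (-15379/3409920)·1 + (-353/444)·1 = 1 ✓
b·c: 14823/10240·8/9 + (-15379/3409920)·(-24/13) + (-353/444)·1 = 1/2 ✓
b·c²: 14823/10240·64/81 + (-15379/3409920)·576/169 + (-353/444)·1 = 1/3 ✓
b·Ac: (-15379/3409920)·(-3840/1183) + (-353/444)·(-135/706) = 1/6 ✓
b·c³: 14823/10240·512/729 + (-15379/3409920)·(-13824/2197) + (-353/444)·1 = 1/4 ✓
b·(c∘Ac): (-15379/3409920)·92160/15379 + (-353/444)·(-135/706) = 1/8 ✓
b·Ac²: (-15379/3409920)·(-10240/3549) + (-353/444)·(-281/3177) = 1/12 ✓
b·A²c: (-353/444)·(-37/706) = 1/24 ✓; 4 stages ⇒ order 4.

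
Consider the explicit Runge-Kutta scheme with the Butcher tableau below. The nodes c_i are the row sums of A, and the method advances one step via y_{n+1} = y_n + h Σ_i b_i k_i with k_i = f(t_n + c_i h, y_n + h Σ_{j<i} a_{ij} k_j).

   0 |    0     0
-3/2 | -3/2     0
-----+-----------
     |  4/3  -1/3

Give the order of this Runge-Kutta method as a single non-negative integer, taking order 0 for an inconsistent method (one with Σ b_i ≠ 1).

2

b = (4/3, -1/3)
c = (0, -3/2)
Σ b_i: 4/3·1 + (-1/3)·1 = 1 ✓
b·c: (-1/3)·(-3/2) = 1/2 ✓; 2 stages ⇒ order 2.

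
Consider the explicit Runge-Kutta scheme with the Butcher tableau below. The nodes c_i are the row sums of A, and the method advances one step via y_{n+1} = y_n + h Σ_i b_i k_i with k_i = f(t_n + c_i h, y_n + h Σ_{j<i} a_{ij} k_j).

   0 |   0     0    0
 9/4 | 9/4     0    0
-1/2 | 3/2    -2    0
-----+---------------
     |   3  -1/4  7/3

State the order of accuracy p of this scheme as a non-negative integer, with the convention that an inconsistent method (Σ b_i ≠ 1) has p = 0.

b = (3, -1/4, 7/3)
c = (0, 9/4, -1/2)
Ac = (0, 0, -9/2)
Σ b_i: 3·1 + (-1/4)·1 + 7/3·1 = 61/12 ≠ 1 ⇒ order 0.

0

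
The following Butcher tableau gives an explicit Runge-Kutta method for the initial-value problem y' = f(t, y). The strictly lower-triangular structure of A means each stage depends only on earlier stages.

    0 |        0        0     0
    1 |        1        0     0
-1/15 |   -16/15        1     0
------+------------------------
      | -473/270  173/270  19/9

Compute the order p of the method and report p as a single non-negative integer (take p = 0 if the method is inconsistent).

2

b = (-473/270, 173/270, 19/9)
c = (0, 1, -1/15)
Ac = (0, 0, 1)
Σ b_i: (-473/270)·1 + 173/270·1 + 19/9·1 = 1 ✓
b·c: 173/270·1 + 19/9·(-1/15) = 1/2 ✓
b·c²: 173/270·1 + 19/9·1/225 = 2633/4050 ≠ 1/3 ⇒ order 2.
b·Ac: 19/9·1 = 19/9 ≠ 1/6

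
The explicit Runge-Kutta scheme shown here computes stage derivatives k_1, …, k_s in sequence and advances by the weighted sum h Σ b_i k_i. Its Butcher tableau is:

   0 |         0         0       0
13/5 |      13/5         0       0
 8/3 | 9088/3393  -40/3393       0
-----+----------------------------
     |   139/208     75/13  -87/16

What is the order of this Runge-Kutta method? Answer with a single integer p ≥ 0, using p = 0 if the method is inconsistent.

3

b = (139/208, 75/13, -87/16)
c = (0, 13/5, 8/3)
Ac = (0, 0, -8/261)
Σ b_i: 139/208·1 + 75/13·1 + (-87/16)·1 = 1 ✓
b·c: 75/13·13/5 + (-87/16)·8/3 = 1/2 ✓
b·c²: 75/13·169/25 + (-87/16)·64/9 = 1/3 ✓
b·Ac: (-87/16)·(-8/261) = 1/6 ✓; 3 stages ⇒ order 3.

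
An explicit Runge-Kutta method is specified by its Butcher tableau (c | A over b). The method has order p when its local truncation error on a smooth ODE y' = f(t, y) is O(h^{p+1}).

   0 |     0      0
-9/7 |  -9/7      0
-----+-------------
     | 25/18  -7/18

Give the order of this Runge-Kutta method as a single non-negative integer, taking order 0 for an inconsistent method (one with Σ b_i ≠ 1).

b = (25/18, -7/18)
c = (0, -9/7)
Σ b_i: 25/18·1 + (-7/18)·1 = 1 ✓
b·c: (-7/18)·(-9/7) = 1/2 ✓; 2 stages ⇒ order 2.

2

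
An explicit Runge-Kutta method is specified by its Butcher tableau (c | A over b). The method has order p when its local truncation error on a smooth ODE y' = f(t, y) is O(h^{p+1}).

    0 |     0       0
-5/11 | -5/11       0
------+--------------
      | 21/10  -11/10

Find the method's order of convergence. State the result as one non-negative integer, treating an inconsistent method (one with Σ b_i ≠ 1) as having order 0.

b = (21/10, -11/10)
c = (0, -5/11)
Σ b_i: 21/10·1 + (-11/10)·1 = 1 ✓
b·c: (-11/10)·(-5/11) = 1/2 ✓; 2 stages ⇒ order 2.

2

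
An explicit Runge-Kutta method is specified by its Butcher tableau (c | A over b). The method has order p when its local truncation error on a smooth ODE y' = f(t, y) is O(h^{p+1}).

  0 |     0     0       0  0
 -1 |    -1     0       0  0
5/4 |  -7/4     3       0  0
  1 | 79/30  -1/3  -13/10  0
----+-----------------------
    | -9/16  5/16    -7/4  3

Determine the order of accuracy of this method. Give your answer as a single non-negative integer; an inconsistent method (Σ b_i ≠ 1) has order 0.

b = (-9/16, 5/16, -7/4, 3)
c = (0, -1, 5/4, 1)
Ac = (0, 0, -3, -31/24)
Σ b_i: (-9/16)·1 + 5/16·1 + (-7/4)·1 + 3·1 = 1 ✓
b·c: 5/16·(-1) + (-7/4)·5/4 + 3·1 = 1/2 ✓
b·c²: 5/16·1 + (-7/4)·25/16 + 3·1 = 37/64 ≠ 1/3 ⇒ order 2.
b·Ac: (-7/4)·(-3) + 3·(-31/24) = 11/8 ≠ 1/6

2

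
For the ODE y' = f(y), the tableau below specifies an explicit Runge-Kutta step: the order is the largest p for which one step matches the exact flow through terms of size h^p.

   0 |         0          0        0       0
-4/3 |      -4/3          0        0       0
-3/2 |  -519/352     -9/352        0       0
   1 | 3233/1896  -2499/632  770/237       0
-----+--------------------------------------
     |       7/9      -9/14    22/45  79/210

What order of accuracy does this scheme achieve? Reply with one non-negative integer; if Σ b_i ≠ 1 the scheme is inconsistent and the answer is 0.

b = (7/9, -9/14, 22/45, 79/210)
c = (0, -4/3, -3/2, 1)
Ac = (0, 0, 3/88, 63/158)
Σ b_i: 7/9·1 + (-9/14)·1 + 22/45·1 + 79/210·1 = 1 ✓
b·c: (-9/14)·(-4/3) + 22/45·(-3/2) + 79/210·1 = 1/2 ✓
b·c²: (-9/14)·16/9 + 22/45·9/4 + 79/210·1 = 1/3 ✓
b·Ac: 22/45·3/88 + 79/210·63/158 = 1/6 ✓
b·c³: (-9/14)·(-64/27) + 22/45·(-27/8) + 79/210·1 = 1/4 ✓
b·(c∘Ac): 22/45·(-9/176) + 79/210·63/158 = 1/8 ✓
b·Ac²: 22/45·(-1/22) + 79/210·133/474 = 1/12 ✓
b·A²c: 79/210·35/316 = 1/24 ✓; 4 stages ⇒ order 4.

4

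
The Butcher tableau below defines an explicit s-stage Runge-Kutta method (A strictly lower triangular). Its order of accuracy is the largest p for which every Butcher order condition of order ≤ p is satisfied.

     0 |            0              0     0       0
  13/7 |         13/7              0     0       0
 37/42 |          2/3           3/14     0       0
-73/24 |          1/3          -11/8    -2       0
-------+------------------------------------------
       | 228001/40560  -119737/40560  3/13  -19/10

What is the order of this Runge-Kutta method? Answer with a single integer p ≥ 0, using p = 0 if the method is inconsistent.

b = (228001/40560, -119737/40560, 3/13, -19/10)
c = (0, 13/7, 37/42, -73/24)
Ac = (0, 0, 39/98, -725/168)
Σ b_i: 228001/40560·1 + (-119737/40560)·1 + 3/13·1 + (-19/10)·1 = 1 ✓
b·c: (-119737/40560)·13/7 + 3/13·37/42 + (-19/10)·(-73/24) = 1/2 ✓
b·c²: (-119737/40560)·169/49 + 3/13·1369/1764 + (-19/10)·5329/576 = -101197711/3669120 ≠ 1/3 ⇒ order 2.
b·Ac: 3/13·39/98 + (-19/10)·(-725/168) = 19501/2352 ≠ 1/6

2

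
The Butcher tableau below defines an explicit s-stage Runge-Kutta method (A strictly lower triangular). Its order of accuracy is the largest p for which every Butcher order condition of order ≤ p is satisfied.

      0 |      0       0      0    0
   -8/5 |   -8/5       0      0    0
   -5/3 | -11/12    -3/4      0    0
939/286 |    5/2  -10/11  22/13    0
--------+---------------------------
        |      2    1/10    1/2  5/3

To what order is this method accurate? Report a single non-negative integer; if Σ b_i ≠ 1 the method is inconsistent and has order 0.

0

b = (2, 1/10, 1/2, 5/3)
c = (0, -8/5, -5/3, 939/286)
Ac = (0, 0, 6/5, -586/429)
Σ b_i: 2·1 + 1/10·1 + 1/2·1 + 5/3·1 = 64/15 ≠ 1 ⇒ order 0.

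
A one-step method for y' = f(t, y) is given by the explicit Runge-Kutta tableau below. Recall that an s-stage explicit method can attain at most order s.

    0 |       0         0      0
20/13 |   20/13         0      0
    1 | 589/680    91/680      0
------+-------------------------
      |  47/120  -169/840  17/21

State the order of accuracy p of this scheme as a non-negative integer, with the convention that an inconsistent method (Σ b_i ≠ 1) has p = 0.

b = (47/120, -169/840, 17/21)
c = (0, 20/13, 1)
Ac = (0, 0, 7/34)
Σ b_i: 47/120·1 + (-169/840)·1 + 17/21·1 = 1 ✓
b·c: (-169/840)·20/13 + 17/21·1 = 1/2 ✓
b·c²: (-169/840)·400/169 + 17/21·1 = 1/3 ✓
b·Ac: 17/21·7/34 = 1/6 ✓; 3 stages ⇒ order 3.

3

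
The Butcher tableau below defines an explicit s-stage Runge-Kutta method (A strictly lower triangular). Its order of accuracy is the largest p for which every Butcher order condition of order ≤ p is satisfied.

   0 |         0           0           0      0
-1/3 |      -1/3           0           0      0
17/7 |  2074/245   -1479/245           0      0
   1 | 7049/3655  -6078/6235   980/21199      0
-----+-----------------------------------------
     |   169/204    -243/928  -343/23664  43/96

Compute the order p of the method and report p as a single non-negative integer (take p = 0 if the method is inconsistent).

4

b = (169/204, -243/928, -343/23664, 43/96)
c = (0, -1/3, 17/7, 1)
Ac = (0, 0, 493/245, 94/215)
Σ b_i: 169/204·1 + (-243/928)·1 + (-343/23664)·1 + 43/96·1 = 1 ✓
b·c: (-243/928)·(-1/3) + (-343/23664)·17/7 + 43/96·1 = 1/2 ✓
b·c²: (-243/928)·1/9 + (-343/23664)·289/49 + 43/96·1 = 1/3 ✓
b·Ac: (-343/23664)·493/245 + 43/96·94/215 = 1/6 ✓
b·c³: (-243/928)·(-1/27) + (-343/23664)·4913/343 + 43/96·1 = 1/4 ✓
b·(c∘Ac): (-343/23664)·8381/1715 + 43/96·94/215 = 1/8 ✓
b·Ac²: (-343/23664)·(-493/735) + 43/96·106/645 = 1/12 ✓
b·A²c: 43/96·4/43 = 1/24 ✓; 4 stages ⇒ order 4.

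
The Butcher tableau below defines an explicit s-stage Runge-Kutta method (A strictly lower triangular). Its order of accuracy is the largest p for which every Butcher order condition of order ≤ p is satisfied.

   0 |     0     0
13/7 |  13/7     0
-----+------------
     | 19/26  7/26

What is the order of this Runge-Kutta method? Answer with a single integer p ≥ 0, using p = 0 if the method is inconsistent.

2

b = (19/26, 7/26)
c = (0, 13/7)
Σ b_i: 19/26·1 + 7/26·1 = 1 ✓
b·c: 7/26·13/7 = 1/2 ✓; 2 stages ⇒ order 2.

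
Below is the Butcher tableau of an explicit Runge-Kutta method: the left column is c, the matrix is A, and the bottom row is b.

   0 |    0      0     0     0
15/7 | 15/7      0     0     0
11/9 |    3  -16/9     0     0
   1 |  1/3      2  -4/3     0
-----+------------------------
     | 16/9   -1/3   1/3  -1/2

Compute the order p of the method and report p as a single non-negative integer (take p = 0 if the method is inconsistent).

0

b = (16/9, -1/3, 1/3, -1/2)
c = (0, 15/7, 11/9, 1)
Ac = (0, 0, -80/21, 502/189)
Σ b_i: 16/9·1 + (-1/3)·1 + 1/3·1 + (-1/2)·1 = 23/18 ≠ 1 ⇒ order 0.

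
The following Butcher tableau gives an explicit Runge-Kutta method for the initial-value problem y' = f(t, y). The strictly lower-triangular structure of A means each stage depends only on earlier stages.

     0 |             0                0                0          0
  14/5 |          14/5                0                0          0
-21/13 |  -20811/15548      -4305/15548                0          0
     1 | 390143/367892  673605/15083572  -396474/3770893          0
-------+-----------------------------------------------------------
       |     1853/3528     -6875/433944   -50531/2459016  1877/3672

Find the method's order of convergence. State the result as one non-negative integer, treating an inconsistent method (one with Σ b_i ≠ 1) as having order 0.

4

b = (1853/3528, -6875/433944, -50531/2459016, 1877/3672)
c = (0, 14/5, -21/13, 1)
Ac = (0, 0, -6027/7774, 1107/3754)
Σ b_i: 1853/3528·1 + (-6875/433944)·1 + (-50531/2459016)·1 + 1877/3672·1 = 1 ✓
b·c: (-6875/433944)·14/5 + (-50531/2459016)·(-21/13) + 1877/3672·1 = 1/2 ✓
b·c²: (-6875/433944)·196/25 + (-50531/2459016)·441/169 + 1877/3672·1 = 1/3 ✓
b·Ac: (-50531/2459016)·(-6027/7774) + 1877/3672·1107/3754 = 1/6 ✓
b·c³: (-6875/433944)·2744/125 + (-50531/2459016)·(-9261/2197) + 1877/3672·1 = 1/4 ✓
b·(c∘Ac): (-50531/2459016)·126567/101062 + 1877/3672·1107/3754 = 1/8 ✓
b·Ac²: (-50531/2459016)·(-42189/19435) + 1877/3672·711/9385 = 1/12 ✓
b·A²c: 1877/3672·153/1877 = 1/24 ✓; 4 stages ⇒ order 4.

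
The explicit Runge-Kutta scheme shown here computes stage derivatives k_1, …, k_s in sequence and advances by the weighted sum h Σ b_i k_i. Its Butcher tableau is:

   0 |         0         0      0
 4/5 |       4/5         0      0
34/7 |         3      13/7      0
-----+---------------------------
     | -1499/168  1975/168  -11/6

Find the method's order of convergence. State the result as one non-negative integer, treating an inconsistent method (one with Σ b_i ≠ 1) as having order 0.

2

b = (-1499/168, 1975/168, -11/6)
c = (0, 4/5, 34/7)
Ac = (0, 0, 52/35)
Σ b_i: (-1499/168)·1 + 1975/168·1 + (-11/6)·1 = 1 ✓
b·c: 1975/168·4/5 + (-11/6)·34/7 = 1/2 ✓
b·c²: 1975/168·16/25 + (-11/6)·1156/49 = -5252/147 ≠ 1/3 ⇒ order 2.
b·Ac: (-11/6)·52/35 = -286/105 ≠ 1/6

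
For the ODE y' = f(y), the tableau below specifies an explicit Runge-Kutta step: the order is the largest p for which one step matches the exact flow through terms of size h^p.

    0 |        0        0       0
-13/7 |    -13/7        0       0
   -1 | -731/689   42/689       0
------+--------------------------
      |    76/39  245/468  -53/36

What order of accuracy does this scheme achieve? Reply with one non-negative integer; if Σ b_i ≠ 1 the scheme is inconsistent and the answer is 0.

3

b = (76/39, 245/468, -53/36)
c = (0, -13/7, -1)
Ac = (0, 0, -6/53)
Σ b_i: 76/39·1 + 245/468·1 + (-53/36)·1 = 1 ✓
b·c: 245/468·(-13/7) + (-53/36)·(-1) = 1/2 ✓
b·c²: 245/468·169/49 + (-53/36)·1 = 1/3 ✓
b·Ac: (-53/36)·(-6/53) = 1/6 ✓; 3 stages ⇒ order 3.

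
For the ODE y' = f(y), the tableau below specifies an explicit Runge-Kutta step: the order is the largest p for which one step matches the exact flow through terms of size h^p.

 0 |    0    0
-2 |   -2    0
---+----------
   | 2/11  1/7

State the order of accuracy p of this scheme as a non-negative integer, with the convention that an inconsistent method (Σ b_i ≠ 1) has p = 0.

0

b = (2/11, 1/7)
c = (0, -2)
Σ b_i: 2/11·1 + 1/7·1 = 25/77 ≠ 1 ⇒ order 0.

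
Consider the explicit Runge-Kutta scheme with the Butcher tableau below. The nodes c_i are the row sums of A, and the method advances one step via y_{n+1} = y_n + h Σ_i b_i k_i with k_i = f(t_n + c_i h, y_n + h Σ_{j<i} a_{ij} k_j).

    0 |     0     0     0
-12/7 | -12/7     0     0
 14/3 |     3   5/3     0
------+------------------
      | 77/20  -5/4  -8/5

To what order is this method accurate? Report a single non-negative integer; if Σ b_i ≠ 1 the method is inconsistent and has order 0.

b = (77/20, -5/4, -8/5)
c = (0, -12/7, 14/3)
Ac = (0, 0, -20/7)
Σ b_i: 77/20·1 + (-5/4)·1 + (-8/5)·1 = 1 ✓
b·c: (-5/4)·(-12/7) + (-8/5)·14/3 = -559/105 ≠ 1/2 ⇒ order 1.

1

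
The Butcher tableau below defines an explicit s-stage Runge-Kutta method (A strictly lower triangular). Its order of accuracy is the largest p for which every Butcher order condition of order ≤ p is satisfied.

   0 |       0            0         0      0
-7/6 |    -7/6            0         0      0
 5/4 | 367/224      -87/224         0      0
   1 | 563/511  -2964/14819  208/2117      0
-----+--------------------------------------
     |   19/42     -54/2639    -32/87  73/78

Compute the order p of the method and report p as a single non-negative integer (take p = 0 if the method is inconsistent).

4

b = (19/42, -54/2639, -32/87, 73/78)
c = (0, -7/6, 5/4, 1)
Ac = (0, 0, 29/64, 26/73)
Σ b_i: 19/42·1 + (-54/2639)·1 + (-32/87)·1 + 73/78·1 = 1 ✓
b·c: (-54/2639)·(-7/6) + (-32/87)·5/4 + 73/78·1 = 1/2 ✓
b·c²: (-54/2639)·49/36 + (-32/87)·25/16 + 73/78·1 = 1/3 ✓
b·Ac: (-32/87)·29/64 + 73/78·26/73 = 1/6 ✓
b·c³: (-54/2639)·(-343/216) + (-32/87)·125/64 + 73/78·1 = 1/4 ✓
b·(c∘Ac): (-32/87)·145/256 + 73/78·26/73 = 1/8 ✓
b·Ac²: (-32/87)·(-203/384) + 73/78·(-26/219) = 1/12 ✓
b·A²c: 73/78·13/292 = 1/24 ✓; 4 stages ⇒ order 4.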